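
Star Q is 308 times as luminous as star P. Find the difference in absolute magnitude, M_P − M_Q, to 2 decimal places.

M_P − M_Q ≈ 6.22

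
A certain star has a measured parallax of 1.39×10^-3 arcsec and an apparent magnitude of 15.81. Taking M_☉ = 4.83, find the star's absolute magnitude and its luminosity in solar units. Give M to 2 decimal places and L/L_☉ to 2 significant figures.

d = 1/p = 1/1.39×10^-3″ = 719.4 pc
M = m − 5 log₁₀ d + 5 = 15.81 − 5·2.8570 + 5 = 6.525
M − M_☉ = 6.525 − 4.83 = 1.695
L/L_☉ = 10^(−0.4 × 1.695) = 0.2099

M ≈ 6.53; L/L_☉ ≈ 0.21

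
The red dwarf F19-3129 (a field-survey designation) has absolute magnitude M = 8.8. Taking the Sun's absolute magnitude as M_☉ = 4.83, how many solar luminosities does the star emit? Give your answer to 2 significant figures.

M − M_☉ = 8.8 − 4.83 = 3.970
L/L_☉ = 10^(−0.4 (M − M_☉)) = 10^-1.588 = 0.02582

L/L_☉ ≈ 0.026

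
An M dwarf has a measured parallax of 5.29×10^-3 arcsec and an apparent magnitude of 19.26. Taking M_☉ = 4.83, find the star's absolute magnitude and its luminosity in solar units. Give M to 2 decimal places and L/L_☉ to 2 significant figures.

d = 1/p = 1/5.29×10^-3″ = 189.0 pc
M = m − 5 log₁₀ d + 5 = 19.26 − 5·2.2765 + 5 = 12.877
M − M_☉ = 12.877 − 4.83 = 8.047
L/L_☉ = 10^(−0.4 × 8.047) = 6.041×10^-4

M ≈ 12.88; L/L_☉ ≈ 6.0×10^-4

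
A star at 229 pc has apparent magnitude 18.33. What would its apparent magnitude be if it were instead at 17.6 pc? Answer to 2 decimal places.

m ≈ 12.76

Flux ∝ 1/d², so Δm = 5 log₁₀(d₂/d₁) = 5 log₁₀(17.6/229) = -5.572
m₂ = m₁ + Δm = 18.33 + (-5.572) = 12.758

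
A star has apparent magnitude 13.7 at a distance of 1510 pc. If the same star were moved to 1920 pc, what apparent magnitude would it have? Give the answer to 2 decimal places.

Flux ∝ 1/d², so Δm = 5 log₁₀(d₂/d₁) = 5 log₁₀(1920/1510) = 0.522
m₂ = m₁ + Δm = 13.7 + (0.522) = 14.222

m ≈ 14.22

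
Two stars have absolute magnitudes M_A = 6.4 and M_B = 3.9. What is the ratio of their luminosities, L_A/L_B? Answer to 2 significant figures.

ΔM = M_A − M_B = 2.5
L_A/L_B = 10^(−0.4 ΔM) = 10^-1.000 = 0.1000

L_A/L_B ≈ 0.10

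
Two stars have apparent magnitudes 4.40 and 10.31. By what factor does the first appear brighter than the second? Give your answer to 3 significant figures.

231

Magnitude difference = -5.91
Flux ratio = 10^(−0.4 Δm) = 10^(−0.4 × -5.91) = 10^2.364 = 231.2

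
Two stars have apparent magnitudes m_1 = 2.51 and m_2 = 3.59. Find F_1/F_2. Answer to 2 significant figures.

Δm = 2.51 − (3.59) = -1.08
Flux ratio = 10^(−0.4 Δm) = 10^(−0.4 × -1.08) = 10^0.432 = 2.704

F_1/F_2 ≈ 2.7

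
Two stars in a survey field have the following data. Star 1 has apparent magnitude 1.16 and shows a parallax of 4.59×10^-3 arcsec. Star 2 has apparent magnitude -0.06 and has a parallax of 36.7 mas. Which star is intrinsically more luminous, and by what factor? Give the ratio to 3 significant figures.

Star 1 is more luminous, by a factor of 20.8.

Star 1: d = 1/p = 1/4.59×10^-3″ = 217.9 pc
Star 1: M = m − 5 log₁₀ d + 5 = 1.16 − 5·2.3382 + 5 = -5.531
Star 2: p = 36.7 mas = 0.0367″ → d = 1/p = 27.25 pc
Star 2: M = m − 5 log₁₀ d + 5 = -0.06 − 5·1.4353 + 5 = -2.237
ΔM = M_1 − M_2 = -5.531 − (-2.237) = -3.294; smaller M is more luminous → Star 1.
L ratio = 10^(0.4 |ΔM|) = 10^1.318 = 20.78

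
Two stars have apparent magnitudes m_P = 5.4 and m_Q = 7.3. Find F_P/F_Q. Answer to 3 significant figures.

Δm = 5.4 − (7.3) = -1.9
Flux ratio = 10^(−0.4 Δm) = 10^(−0.4 × -1.9) = 10^0.760 = 5.754

F_P/F_Q ≈ 5.75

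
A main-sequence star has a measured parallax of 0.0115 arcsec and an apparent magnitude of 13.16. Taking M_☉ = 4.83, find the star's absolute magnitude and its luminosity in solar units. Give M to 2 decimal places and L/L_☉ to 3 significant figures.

M ≈ 8.46; L/L_☉ ≈ 0.0352

d = 1/p = 1/0.0115″ = 86.96 pc
M = m − 5 log₁₀ d + 5 = 13.16 − 5·1.9393 + 5 = 8.463
M − M_☉ = 8.463 − 4.83 = 3.633
L/L_☉ = 10^(−0.4 × 3.633) = 0.03520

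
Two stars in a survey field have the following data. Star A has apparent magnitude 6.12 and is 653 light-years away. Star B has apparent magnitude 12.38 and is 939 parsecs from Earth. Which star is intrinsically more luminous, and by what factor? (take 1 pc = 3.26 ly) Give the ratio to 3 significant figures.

Star A: d = 653 ly / 3.26 = 200.3 pc
Star A: M = m − 5 log₁₀ d + 5 = 6.12 − 5·2.3017 + 5 = -0.388
Star B: M = m − 5 log₁₀ d + 5 = 12.38 − 5·2.9727 + 5 = 2.517
ΔM = M_A − M_B = -0.388 − (2.517) = -2.905; smaller M is more luminous → Star A.
L ratio = 10^(0.4 |ΔM|) = 10^1.162 = 14.52

Star A is more luminous, by a factor of 14.5.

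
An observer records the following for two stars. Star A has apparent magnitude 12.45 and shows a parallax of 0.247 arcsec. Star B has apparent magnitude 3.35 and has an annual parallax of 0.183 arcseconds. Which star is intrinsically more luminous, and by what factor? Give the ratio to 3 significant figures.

Star B is more luminous, by a factor of 7950.

Star A: d = 1/p = 1/0.247″ = 4.049 pc
Star A: M = m − 5 log₁₀ d + 5 = 12.45 − 5·0.6073 + 5 = 14.413
Star B: d = 1/p = 1/0.183″ = 5.464 pc
Star B: M = m − 5 log₁₀ d + 5 = 3.35 − 5·0.7375 + 5 = 4.662
ΔM = M_A − M_B = 14.413 − (4.662) = 9.751; smaller M is more luminous → Star B.
L ratio = 10^(0.4 |ΔM|) = 10^3.900 = 7952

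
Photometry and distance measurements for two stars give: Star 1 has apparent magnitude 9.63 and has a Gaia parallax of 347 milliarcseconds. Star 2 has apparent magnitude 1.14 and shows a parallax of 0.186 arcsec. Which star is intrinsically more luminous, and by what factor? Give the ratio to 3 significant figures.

Star 2 is more luminous, by a factor of 8660.

Star 1: p = 347 mas = 0.347″ → d = 1/p = 2.882 pc
Star 1: M = m − 5 log₁₀ d + 5 = 9.63 − 5·0.4597 + 5 = 12.332
Star 2: d = 1/p = 1/0.186″ = 5.376 pc
Star 2: M = m − 5 log₁₀ d + 5 = 1.14 − 5·0.7305 + 5 = 2.488
ΔM = M_1 − M_2 = 12.332 − (2.488) = 9.844; smaller M is more luminous → Star 2.
L ratio = 10^(0.4 |ΔM|) = 10^3.938 = 8662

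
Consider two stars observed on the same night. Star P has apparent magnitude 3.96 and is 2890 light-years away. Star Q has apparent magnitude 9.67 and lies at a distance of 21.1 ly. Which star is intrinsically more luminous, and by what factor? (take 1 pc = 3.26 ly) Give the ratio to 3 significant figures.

Star P: d = 2890 ly / 3.26 = 886.5 pc
Star P: M = m − 5 log₁₀ d + 5 = 3.96 − 5·2.9477 + 5 = -5.778
Star Q: d = 21.1 ly / 3.26 = 6.472 pc
Star Q: M = m − 5 log₁₀ d + 5 = 9.67 − 5·0.8111 + 5 = 10.615
ΔM = M_P − M_Q = -5.778 − (10.615) = -16.393; smaller M is more luminous → Star P.
L ratio = 10^(0.4 |ΔM|) = 10^6.557 = 3.608×10^6

Star P is more luminous, by a factor of 3.61×10^6.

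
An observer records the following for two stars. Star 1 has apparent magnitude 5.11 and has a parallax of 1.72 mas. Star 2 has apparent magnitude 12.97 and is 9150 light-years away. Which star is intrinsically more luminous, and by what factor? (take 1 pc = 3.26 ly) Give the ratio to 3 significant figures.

Star 1 is more luminous, by a factor of 59.8.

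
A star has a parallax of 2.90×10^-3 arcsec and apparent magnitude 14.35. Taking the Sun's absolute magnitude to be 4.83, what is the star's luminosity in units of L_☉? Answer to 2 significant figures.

L/L_☉ ≈ 0.19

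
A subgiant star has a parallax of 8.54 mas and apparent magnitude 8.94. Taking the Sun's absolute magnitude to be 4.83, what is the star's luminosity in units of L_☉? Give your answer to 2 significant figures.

L/L_☉ ≈ 3.1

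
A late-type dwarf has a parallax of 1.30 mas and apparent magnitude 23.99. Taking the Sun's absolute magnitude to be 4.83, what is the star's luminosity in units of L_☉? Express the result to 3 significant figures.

d = 1/p = 1000/1.30 mas = 769.2 pc
M = m − 5 log₁₀ d + 5 = 23.99 − 5·2.8861 + 5 = 14.560
M − M_☉ = 14.560 − 4.83 = 9.730
L/L_☉ = 10^(−0.4 × 9.730) = 1.283×10^-4

L/L_☉ ≈ 1.28×10^-4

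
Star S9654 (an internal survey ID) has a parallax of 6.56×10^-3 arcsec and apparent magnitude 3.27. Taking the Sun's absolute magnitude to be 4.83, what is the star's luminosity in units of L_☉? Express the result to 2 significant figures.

L/L_☉ ≈ 980

d = 1/p = 1/6.56×10^-3″ = 152.4 pc
M = m − 5 log₁₀ d + 5 = 3.27 − 5·2.1831 + 5 = -2.645
M − M_☉ = -2.645 − 4.83 = -7.475
L/L_☉ = 10^(−0.4 × -7.475) = 977.7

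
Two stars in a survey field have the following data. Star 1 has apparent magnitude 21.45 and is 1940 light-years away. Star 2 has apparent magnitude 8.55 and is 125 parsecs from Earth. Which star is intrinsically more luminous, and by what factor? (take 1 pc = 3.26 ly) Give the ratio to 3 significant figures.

Star 1: d = 1940 ly / 3.26 = 595.1 pc
Star 1: M = m − 5 log₁₀ d + 5 = 21.45 − 5·2.7746 + 5 = 12.577
Star 2: M = m − 5 log₁₀ d + 5 = 8.55 − 5·2.0969 + 5 = 3.065
ΔM = M_1 − M_2 = 12.577 − (3.065) = 9.512; smaller M is more luminous → Star 2.
L ratio = 10^(0.4 |ΔM|) = 10^3.805 = 6378

Star 2 is more luminous, by a factor of 6380.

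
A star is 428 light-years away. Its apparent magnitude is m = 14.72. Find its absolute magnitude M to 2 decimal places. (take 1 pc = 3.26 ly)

M ≈ 9.13

d = 428 ly / 3.26 = 131.3 pc
5 log₁₀(d/10 pc) = 5 log₁₀(131.3) − 5 = 5.591
M = m − 5 log₁₀(d/10) = 14.72 − 5.591 = 9.129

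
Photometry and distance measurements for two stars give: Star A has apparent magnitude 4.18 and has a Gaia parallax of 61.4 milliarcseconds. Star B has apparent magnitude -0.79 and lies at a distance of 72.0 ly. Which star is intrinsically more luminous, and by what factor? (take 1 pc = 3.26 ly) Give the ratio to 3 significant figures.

Star A: p = 61.4 mas = 0.0614″ → d = 1/p = 16.29 pc
Star A: M = m − 5 log₁₀ d + 5 = 4.18 − 5·1.2118 + 5 = 3.121
Star B: d = 72.0 ly / 3.26 = 22.09 pc
Star B: M = m − 5 log₁₀ d + 5 = -0.79 − 5·1.3441 + 5 = -2.511
ΔM = M_A − M_B = 3.121 − (-2.511) = 5.631; smaller M is more luminous → Star B.
L ratio = 10^(0.4 |ΔM|) = 10^2.253 = 178.9

Star B is more luminous, by a factor of 179.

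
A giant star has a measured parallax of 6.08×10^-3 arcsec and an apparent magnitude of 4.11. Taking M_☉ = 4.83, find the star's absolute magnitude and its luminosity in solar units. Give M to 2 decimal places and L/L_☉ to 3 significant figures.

M ≈ -1.97; L/L_☉ ≈ 525

d = 1/p = 1/6.08×10^-3″ = 164.5 pc
M = m − 5 log₁₀ d + 5 = 4.11 − 5·2.2161 + 5 = -1.970
M − M_☉ = -1.970 − 4.83 = -6.800
L/L_☉ = 10^(−0.4 × -6.800) = 525.0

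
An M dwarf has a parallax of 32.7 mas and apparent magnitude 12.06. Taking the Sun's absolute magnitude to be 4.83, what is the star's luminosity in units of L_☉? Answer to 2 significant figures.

L/L_☉ ≈ 0.012

d = 1/p = 1000/32.7 mas = 30.58 pc
M = m − 5 log₁₀ d + 5 = 12.06 − 5·1.4855 + 5 = 9.633
M − M_☉ = 9.633 − 4.83 = 4.803
L/L_☉ = 10^(−0.4 × 4.803) = 0.01199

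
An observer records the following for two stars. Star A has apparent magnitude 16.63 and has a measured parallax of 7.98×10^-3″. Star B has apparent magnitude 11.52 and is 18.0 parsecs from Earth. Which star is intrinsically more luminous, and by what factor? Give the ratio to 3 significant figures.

Star B is more luminous, by a factor of 2.28.

Star A: d = 1/p = 1/7.98×10^-3″ = 125.3 pc
Star A: M = m − 5 log₁₀ d + 5 = 16.63 − 5·2.0980 + 5 = 11.140
Star B: M = m − 5 log₁₀ d + 5 = 11.52 − 5·1.2553 + 5 = 10.244
ΔM = M_A − M_B = 11.140 − (10.244) = 0.896; smaller M is more luminous → Star B.
L ratio = 10^(0.4 |ΔM|) = 10^0.359 = 2.283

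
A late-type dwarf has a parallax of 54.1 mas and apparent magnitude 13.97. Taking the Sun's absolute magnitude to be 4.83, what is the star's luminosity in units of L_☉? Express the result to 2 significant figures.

L/L_☉ ≈ 7.5×10^-4

d = 1/p = 1000/54.1 mas = 18.48 pc
M = m − 5 log₁₀ d + 5 = 13.97 − 5·1.2668 + 5 = 12.636
M − M_☉ = 12.636 − 4.83 = 7.806
L/L_☉ = 10^(−0.4 × 7.806) = 7.544×10^-4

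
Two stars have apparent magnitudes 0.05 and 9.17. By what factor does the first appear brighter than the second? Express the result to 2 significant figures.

4400

Magnitude difference = -9.12
Flux ratio = 10^(−0.4 Δm) = 10^(−0.4 × -9.12) = 10^3.648 = 4446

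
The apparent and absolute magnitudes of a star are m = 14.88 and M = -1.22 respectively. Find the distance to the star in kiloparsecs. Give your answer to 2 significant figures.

Distance modulus: m − M = 14.88 − (-1.22) = 16.100
m − M = 5 log₁₀ d − 5
log₁₀ d = (m − M)/5 + 1 = 4.2200
d = 10^4.2200 = 16600 pc
= 16.60 kpc

d ≈ 17 kpc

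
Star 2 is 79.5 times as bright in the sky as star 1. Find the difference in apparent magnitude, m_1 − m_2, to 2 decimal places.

Pogson: Δm = −2.5 log₁₀(ratio) = −2.5 log₁₀(79.5) = −2.5 × 1.9004 = -4.751
Star 2 is brighter so has the smaller magnitude: m_1 − m_2 is positive.

m_1 − m_2 ≈ 4.75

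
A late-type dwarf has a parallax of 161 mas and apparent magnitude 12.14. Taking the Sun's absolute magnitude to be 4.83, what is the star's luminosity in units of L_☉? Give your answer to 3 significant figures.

d = 1/p = 1000/161 mas = 6.211 pc
M = m − 5 log₁₀ d + 5 = 12.14 − 5·0.7932 + 5 = 13.174
M − M_☉ = 13.174 − 4.83 = 8.344
L/L_☉ = 10^(−0.4 × 8.344) = 4.596×10^-4

L/L_☉ ≈ 4.60×10^-4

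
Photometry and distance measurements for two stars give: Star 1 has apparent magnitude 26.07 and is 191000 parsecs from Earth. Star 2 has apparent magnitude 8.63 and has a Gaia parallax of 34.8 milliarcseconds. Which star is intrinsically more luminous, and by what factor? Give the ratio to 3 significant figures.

Star 1: M = m − 5 log₁₀ d + 5 = 26.07 − 5·5.2810 + 5 = 4.665
Star 2: p = 34.8 mas = 0.0348″ → d = 1/p = 28.74 pc
Star 2: M = m − 5 log₁₀ d + 5 = 8.63 − 5·1.4584 + 5 = 6.338
ΔM = M_1 − M_2 = 4.665 − (6.338) = -1.673; smaller M is more luminous → Star 1.
L ratio = 10^(0.4 |ΔM|) = 10^0.669 = 4.669

Star 1 is more luminous, by a factor of 4.67.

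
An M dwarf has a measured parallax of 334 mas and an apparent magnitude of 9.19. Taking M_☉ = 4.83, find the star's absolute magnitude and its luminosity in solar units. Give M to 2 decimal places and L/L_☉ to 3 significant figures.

M ≈ 11.81; L/L_☉ ≈ 1.62×10^-3

d = 1/p = 1000/334 mas = 2.994 pc
M = m − 5 log₁₀ d + 5 = 9.19 − 5·0.4763 + 5 = 11.809
M − M_☉ = 11.809 − 4.83 = 6.979
L/L_☉ = 10^(−0.4 × 6.979) = 1.616×10^-3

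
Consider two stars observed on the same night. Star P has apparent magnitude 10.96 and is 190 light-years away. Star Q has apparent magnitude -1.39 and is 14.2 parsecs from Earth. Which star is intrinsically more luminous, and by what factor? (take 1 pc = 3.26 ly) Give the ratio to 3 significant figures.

Star P: d = 190 ly / 3.26 = 58.28 pc
Star P: M = m − 5 log₁₀ d + 5 = 10.96 − 5·1.7655 + 5 = 7.132
Star Q: M = m − 5 log₁₀ d + 5 = -1.39 − 5·1.1523 + 5 = -2.151
ΔM = M_P − M_Q = 7.132 − (-2.151) = 9.284; smaller M is more luminous → Star Q.
L ratio = 10^(0.4 |ΔM|) = 10^3.714 = 5170

Star Q is more luminous, by a factor of 5170.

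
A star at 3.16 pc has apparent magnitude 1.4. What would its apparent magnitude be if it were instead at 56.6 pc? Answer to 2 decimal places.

m ≈ 7.67

Flux ∝ 1/d², so Δm = 5 log₁₀(d₂/d₁) = 5 log₁₀(56.6/3.16) = 6.266
m₂ = m₁ + Δm = 1.4 + (6.266) = 7.666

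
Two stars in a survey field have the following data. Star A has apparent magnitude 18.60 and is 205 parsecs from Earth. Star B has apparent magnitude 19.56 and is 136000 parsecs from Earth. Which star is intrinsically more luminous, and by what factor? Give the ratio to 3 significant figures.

Star B is more luminous, by a factor of 182000.

Star A: M = m − 5 log₁₀ d + 5 = 18.60 − 5·2.3118 + 5 = 12.041
Star B: M = m − 5 log₁₀ d + 5 = 19.56 − 5·5.1335 + 5 = -1.108
ΔM = M_A − M_B = 12.041 − (-1.108) = 13.149; smaller M is more luminous → Star B.
L ratio = 10^(0.4 |ΔM|) = 10^5.260 = 181800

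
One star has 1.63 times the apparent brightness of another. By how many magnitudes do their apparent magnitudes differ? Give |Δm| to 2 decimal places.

Pogson: Δm = −2.5 log₁₀(ratio) = −2.5 log₁₀(1.63) = −2.5 × 0.2122 = -0.530

|Δm| ≈ 0.53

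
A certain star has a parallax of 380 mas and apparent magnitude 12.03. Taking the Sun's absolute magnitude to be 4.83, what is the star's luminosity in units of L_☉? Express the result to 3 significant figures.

d = 1/p = 1000/380 mas = 2.632 pc
M = m − 5 log₁₀ d + 5 = 12.03 − 5·0.4202 + 5 = 14.929
M − M_☉ = 14.929 − 4.83 = 10.099
L/L_☉ = 10^(−0.4 × 10.099) = 9.129×10^-5

L/L_☉ ≈ 9.13×10^-5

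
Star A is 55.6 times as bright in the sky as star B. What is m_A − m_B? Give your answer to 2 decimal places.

m_A − m_B ≈ -4.36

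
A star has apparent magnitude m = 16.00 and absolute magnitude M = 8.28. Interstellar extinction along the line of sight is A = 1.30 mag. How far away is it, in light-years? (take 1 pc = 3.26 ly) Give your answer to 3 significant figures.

d ≈ 627 ly

m − M = 5 log₁₀(d/10 pc) + A  ⇒  16.00 − (8.28) − 1.30 = 5 log₁₀(d/10)
6.420 = 5 log₁₀(d/10)
log₁₀ d = (m − M − A)/5 + 1 = 2.2840
d = 10^2.2840 = 192.3 pc
= 626.9 ly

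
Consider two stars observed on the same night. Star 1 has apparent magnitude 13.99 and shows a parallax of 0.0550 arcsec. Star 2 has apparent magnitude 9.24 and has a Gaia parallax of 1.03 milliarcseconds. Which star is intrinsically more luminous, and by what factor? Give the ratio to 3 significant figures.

Star 2 is more luminous, by a factor of 226000.

Star 1: d = 1/p = 1/0.0550″ = 18.18 pc
Star 1: M = m − 5 log₁₀ d + 5 = 13.99 − 5·1.2596 + 5 = 12.692
Star 2: p = 1.03 mas = 1.03×10^-3″ → d = 1/p = 970.9 pc
Star 2: M = m − 5 log₁₀ d + 5 = 9.24 − 5·2.9872 + 5 = -0.696
ΔM = M_1 − M_2 = 12.692 − (-0.696) = 13.388; smaller M is more luminous → Star 2.
L ratio = 10^(0.4 |ΔM|) = 10^5.355 = 226500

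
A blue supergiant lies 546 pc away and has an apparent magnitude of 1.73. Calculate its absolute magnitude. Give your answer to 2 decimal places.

5 log₁₀(d/10 pc) = 5 log₁₀(546.0) − 5 = 8.686
M = m − 5 log₁₀(d/10) = 1.73 − 8.686 = -6.956

M ≈ -6.96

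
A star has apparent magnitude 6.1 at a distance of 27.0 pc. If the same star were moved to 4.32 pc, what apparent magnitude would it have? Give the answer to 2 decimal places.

m ≈ 2.12

Flux ∝ 1/d², so Δm = 5 log₁₀(d₂/d₁) = 5 log₁₀(4.32/27.0) = -3.979
m₂ = m₁ + Δm = 6.1 + (-3.979) = 2.121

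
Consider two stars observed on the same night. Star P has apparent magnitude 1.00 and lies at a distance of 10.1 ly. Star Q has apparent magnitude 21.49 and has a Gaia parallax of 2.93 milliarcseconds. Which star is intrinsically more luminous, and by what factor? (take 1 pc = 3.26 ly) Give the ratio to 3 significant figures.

Star P is more luminous, by a factor of 12900.

Star P: d = 10.1 ly / 3.26 = 3.098 pc
Star P: M = m − 5 log₁₀ d + 5 = 1.00 − 5·0.4911 + 5 = 3.544
Star Q: p = 2.93 mas = 2.93×10^-3″ → d = 1/p = 341.3 pc
Star Q: M = m − 5 log₁₀ d + 5 = 21.49 − 5·2.5331 + 5 = 13.824
ΔM = M_P − M_Q = 3.544 − (13.824) = -10.280; smaller M is more luminous → Star P.
L ratio = 10^(0.4 |ΔM|) = 10^4.112 = 12940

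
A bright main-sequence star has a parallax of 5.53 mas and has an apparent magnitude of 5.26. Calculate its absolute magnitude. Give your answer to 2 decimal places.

M ≈ -1.03

p = 5.53 mas = 5.53×10^-3″ → d = 1/p = 180.8 pc
5 log₁₀(d/10 pc) = 5 log₁₀(180.8) − 5 = 6.286
M = m − 5 log₁₀(d/10) = 5.26 − 6.286 = -1.026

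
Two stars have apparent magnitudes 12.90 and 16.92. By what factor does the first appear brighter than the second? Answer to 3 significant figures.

40.6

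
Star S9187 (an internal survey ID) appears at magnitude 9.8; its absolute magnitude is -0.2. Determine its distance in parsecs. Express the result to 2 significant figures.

d ≈ 1000 pc

μ = m − M = 10.000
m − M = 5 log₁₀ d − 5
log₁₀ d = (m − M)/5 + 1 = 3.0000
d = 10^3.0000 = 1000 pc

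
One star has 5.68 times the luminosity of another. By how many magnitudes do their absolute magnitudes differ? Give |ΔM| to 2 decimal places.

|ΔM| ≈ 1.89

Pogson: ΔM = −2.5 log₁₀(ratio) = −2.5 log₁₀(5.68) = −2.5 × 0.7543 = -1.886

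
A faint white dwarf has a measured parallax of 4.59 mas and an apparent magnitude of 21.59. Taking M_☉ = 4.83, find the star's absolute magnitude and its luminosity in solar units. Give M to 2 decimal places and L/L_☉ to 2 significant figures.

M ≈ 14.90; L/L_☉ ≈ 9.4×10^-5

d = 1/p = 1000/4.59 mas = 217.9 pc
M = m − 5 log₁₀ d + 5 = 21.59 − 5·2.3382 + 5 = 14.899
M − M_☉ = 14.899 − 4.83 = 10.069
L/L_☉ = 10^(−0.4 × 10.069) = 9.384×10^-5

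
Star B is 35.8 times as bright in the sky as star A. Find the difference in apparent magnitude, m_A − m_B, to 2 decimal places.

m_A − m_B ≈ 3.88

Pogson: Δm = −2.5 log₁₀(ratio) = −2.5 log₁₀(35.8) = −2.5 × 1.5539 = -3.885
Star B is brighter so has the smaller magnitude: m_A − m_B is positive.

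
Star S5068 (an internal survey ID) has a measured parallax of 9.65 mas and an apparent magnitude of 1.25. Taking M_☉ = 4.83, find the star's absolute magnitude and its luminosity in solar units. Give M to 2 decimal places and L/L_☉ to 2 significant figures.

M ≈ -3.83; L/L_☉ ≈ 2900

d = 1/p = 1000/9.65 mas = 103.6 pc
M = m − 5 log₁₀ d + 5 = 1.25 − 5·2.0155 + 5 = -3.827
M − M_☉ = -3.827 − 4.83 = -8.657
L/L_☉ = 10^(−0.4 × -8.657) = 2904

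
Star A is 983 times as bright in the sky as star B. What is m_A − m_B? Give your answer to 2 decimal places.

m_A − m_B ≈ -7.48

Pogson: Δm = −2.5 log₁₀(ratio) = −2.5 log₁₀(983) = −2.5 × 2.9926 = -7.481
Star A is brighter, so it has the smaller magnitude: the difference is negative.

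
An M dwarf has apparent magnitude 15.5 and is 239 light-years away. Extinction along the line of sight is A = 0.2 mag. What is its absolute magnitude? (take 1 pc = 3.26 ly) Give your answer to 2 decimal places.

d = 239 ly / 3.26 = 73.31 pc
5 log₁₀(d/10 pc) = 5 log₁₀(73.31) − 5 = 4.326
M = m − 5 log₁₀(d/10) − A = 15.5 − 4.326 − 0.2 = 10.974

M ≈ 10.97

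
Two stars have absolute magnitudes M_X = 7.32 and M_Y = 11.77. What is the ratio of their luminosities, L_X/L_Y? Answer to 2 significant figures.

ΔM = M_X − M_Y = -4.45
L_X/L_Y = 10^(−0.4 ΔM) = 10^1.780 = 60.26

L_X/L_Y ≈ 60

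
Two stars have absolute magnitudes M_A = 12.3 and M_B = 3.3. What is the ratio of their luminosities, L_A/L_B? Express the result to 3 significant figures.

L_A/L_B ≈ 2.51×10^-4

ΔM = M_A − M_B = 9.0
L_A/L_B = 10^(−0.4 ΔM) = 10^-3.600 = 2.512×10^-4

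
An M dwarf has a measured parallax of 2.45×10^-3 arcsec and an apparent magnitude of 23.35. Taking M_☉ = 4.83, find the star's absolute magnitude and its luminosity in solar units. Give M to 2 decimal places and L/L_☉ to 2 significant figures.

M ≈ 15.30; L/L_☉ ≈ 6.5×10^-5

d = 1/p = 1/2.45×10^-3″ = 408.2 pc
M = m − 5 log₁₀ d + 5 = 23.35 − 5·2.6108 + 5 = 15.296
M − M_☉ = 15.296 − 4.83 = 10.466
L/L_☉ = 10^(−0.4 × 10.466) = 6.511×10^-5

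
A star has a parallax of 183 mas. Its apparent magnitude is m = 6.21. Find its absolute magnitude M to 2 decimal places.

M ≈ 7.52

p = 183 mas = 0.183″ → d = 1/p = 5.464 pc
5 log₁₀(d/10 pc) = 5 log₁₀(5.464) − 5 = -1.312
M = m − 5 log₁₀(d/10) = 6.21 + 1.312 = 7.522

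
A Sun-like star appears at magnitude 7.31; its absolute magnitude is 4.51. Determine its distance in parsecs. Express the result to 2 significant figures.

μ = m − M = 2.800
m − M = 5 log₁₀ d − 5
log₁₀ d = (m − M)/5 + 1 = 1.5600
d = 10^1.5600 = 36.31 pc

d ≈ 36 pc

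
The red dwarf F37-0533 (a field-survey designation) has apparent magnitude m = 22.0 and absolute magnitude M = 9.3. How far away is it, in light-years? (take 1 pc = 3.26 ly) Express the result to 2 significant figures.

d ≈ 11000 ly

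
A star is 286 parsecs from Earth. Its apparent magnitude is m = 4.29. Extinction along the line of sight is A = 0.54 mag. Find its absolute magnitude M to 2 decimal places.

5 log₁₀(d/10 pc) = 5 log₁₀(286.0) − 5 = 7.282
M = m − 5 log₁₀(d/10) − A = 4.29 − 7.282 − 0.54 = -3.532

M ≈ -3.53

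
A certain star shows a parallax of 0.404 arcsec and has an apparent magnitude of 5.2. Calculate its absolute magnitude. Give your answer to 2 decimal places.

M ≈ 8.23

d = 1/p = 1/0.404″ = 2.475 pc
5 log₁₀(d/10 pc) = 5 log₁₀(2.475) − 5 = -3.032
M = m − 5 log₁₀(d/10) = 5.2 + 3.032 = 8.232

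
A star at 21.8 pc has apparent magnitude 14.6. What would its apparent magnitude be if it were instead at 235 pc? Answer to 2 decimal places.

Flux ∝ 1/d², so Δm = 5 log₁₀(d₂/d₁) = 5 log₁₀(235/21.8) = 5.163
m₂ = m₁ + Δm = 14.6 + (5.163) = 19.763

m ≈ 19.76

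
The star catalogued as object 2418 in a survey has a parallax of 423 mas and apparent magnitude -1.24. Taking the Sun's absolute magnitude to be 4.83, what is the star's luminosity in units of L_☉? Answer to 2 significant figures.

L/L_☉ ≈ 15

d = 1/p = 1000/423 mas = 2.364 pc
M = m − 5 log₁₀ d + 5 = -1.24 − 5·0.3737 + 5 = 1.892
M − M_☉ = 1.892 − 4.83 = -2.938
L/L_☉ = 10^(−0.4 × -2.938) = 14.97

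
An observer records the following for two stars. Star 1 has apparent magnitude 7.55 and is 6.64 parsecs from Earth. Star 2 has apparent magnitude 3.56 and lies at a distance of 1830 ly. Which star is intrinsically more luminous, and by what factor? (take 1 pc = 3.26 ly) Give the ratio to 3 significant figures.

Star 2 is more luminous, by a factor of 282000.

Star 1: M = m − 5 log₁₀ d + 5 = 7.55 − 5·0.8222 + 5 = 8.439
Star 2: d = 1830 ly / 3.26 = 561.3 pc
Star 2: M = m − 5 log₁₀ d + 5 = 3.56 − 5·2.7492 + 5 = -5.186
ΔM = M_1 − M_2 = 8.439 − (-5.186) = 13.625; smaller M is more luminous → Star 2.
L ratio = 10^(0.4 |ΔM|) = 10^5.450 = 281900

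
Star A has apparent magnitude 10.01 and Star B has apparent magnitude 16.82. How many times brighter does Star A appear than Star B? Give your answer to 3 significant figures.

Magnitude difference = -6.81
Flux ratio = 10^(−0.4 Δm) = 10^(−0.4 × -6.81) = 10^2.724 = 529.7

530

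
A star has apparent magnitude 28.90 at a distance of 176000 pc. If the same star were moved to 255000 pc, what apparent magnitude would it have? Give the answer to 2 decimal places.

m ≈ 29.71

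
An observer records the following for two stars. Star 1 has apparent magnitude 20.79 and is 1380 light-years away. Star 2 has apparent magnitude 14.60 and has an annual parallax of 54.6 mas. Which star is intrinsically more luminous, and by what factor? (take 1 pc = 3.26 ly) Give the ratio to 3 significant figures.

Star 1: d = 1380 ly / 3.26 = 423.3 pc
Star 1: M = m − 5 log₁₀ d + 5 = 20.79 − 5·2.6267 + 5 = 12.657
Star 2: p = 54.6 mas = 0.0546″ → d = 1/p = 18.32 pc
Star 2: M = m − 5 log₁₀ d + 5 = 14.60 − 5·1.2628 + 5 = 13.286
ΔM = M_1 − M_2 = 12.657 − (13.286) = -0.629; smaller M is more luminous → Star 1.
L ratio = 10^(0.4 |ΔM|) = 10^0.252 = 1.785

Star 1 is more luminous, by a factor of 1.79.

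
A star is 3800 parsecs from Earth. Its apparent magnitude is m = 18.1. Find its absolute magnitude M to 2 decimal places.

5 log₁₀(d/10 pc) = 5 log₁₀(3800) − 5 = 12.899
M = m − 5 log₁₀(d/10) = 18.1 − 12.899 = 5.201

M ≈ 5.20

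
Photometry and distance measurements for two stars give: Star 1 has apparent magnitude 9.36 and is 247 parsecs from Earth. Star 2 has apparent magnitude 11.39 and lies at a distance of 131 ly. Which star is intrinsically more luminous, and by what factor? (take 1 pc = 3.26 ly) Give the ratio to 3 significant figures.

Star 1 is more luminous, by a factor of 245.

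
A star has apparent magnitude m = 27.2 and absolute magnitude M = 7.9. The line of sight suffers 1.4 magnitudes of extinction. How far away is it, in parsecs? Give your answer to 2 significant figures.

d ≈ 38000 pc

m − M = 5 log₁₀(d/10 pc) + A  ⇒  27.2 − (7.9) − 1.4 = 5 log₁₀(d/10)
17.900 = 5 log₁₀(d/10)
log₁₀ d = (m − M − A)/5 + 1 = 4.5800
d = 10^4.5800 = 38020 pc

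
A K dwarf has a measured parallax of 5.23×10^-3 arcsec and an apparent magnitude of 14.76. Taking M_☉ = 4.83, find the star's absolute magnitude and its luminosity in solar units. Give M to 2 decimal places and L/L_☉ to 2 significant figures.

M ≈ 8.35; L/L_☉ ≈ 0.039

d = 1/p = 1/5.23×10^-3″ = 191.2 pc
M = m − 5 log₁₀ d + 5 = 14.76 − 5·2.2815 + 5 = 8.353
M − M_☉ = 8.353 − 4.83 = 3.523
L/L_☉ = 10^(−0.4 × 3.523) = 0.03899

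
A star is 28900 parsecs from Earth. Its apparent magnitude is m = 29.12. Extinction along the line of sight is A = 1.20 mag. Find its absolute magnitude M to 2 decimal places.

5 log₁₀(d/10 pc) = 5 log₁₀(28900) − 5 = 17.304
M = m − 5 log₁₀(d/10) − A = 29.12 − 17.304 − 1.20 = 10.616

M ≈ 10.62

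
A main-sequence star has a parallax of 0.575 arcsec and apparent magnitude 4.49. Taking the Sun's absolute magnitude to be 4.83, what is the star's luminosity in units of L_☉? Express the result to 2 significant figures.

L/L_☉ ≈ 0.041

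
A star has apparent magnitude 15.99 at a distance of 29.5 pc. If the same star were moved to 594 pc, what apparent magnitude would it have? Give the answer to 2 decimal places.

Flux ∝ 1/d², so Δm = 5 log₁₀(d₂/d₁) = 5 log₁₀(594/29.5) = 6.520
m₂ = m₁ + Δm = 15.99 + (6.520) = 22.510

m ≈ 22.51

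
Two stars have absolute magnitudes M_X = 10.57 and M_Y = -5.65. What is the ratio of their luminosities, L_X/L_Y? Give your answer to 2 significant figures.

L_X/L_Y ≈ 3.3×10^-7

ΔM = M_X − M_Y = 16.22
L_X/L_Y = 10^(−0.4 ΔM) = 10^-6.488 = 3.251×10^-7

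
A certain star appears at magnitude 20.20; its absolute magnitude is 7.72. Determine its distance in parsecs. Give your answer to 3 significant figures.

μ = m − M = 12.480
m − M = 5 log₁₀ d − 5
log₁₀ d = (m − M)/5 + 1 = 3.4960
d = 10^3.4960 = 3133 pc

d ≈ 3130 pc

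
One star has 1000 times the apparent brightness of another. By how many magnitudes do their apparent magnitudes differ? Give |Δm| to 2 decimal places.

Pogson: Δm = −2.5 log₁₀(ratio) = −2.5 log₁₀(1000) = −2.5 × 3.0000 = -7.500

|Δm| ≈ 7.50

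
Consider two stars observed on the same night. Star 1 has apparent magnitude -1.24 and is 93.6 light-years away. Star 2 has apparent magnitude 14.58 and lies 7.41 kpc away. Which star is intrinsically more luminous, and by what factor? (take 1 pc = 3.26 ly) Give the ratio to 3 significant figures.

Star 1 is more luminous, by a factor of 32.0.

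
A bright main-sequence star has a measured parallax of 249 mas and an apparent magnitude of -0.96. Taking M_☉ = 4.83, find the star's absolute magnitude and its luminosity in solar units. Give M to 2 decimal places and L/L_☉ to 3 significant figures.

M ≈ 1.02; L/L_☉ ≈ 33.4

d = 1/p = 1000/249 mas = 4.016 pc
M = m − 5 log₁₀ d + 5 = -0.96 − 5·0.6038 + 5 = 1.021
M − M_☉ = 1.021 − 4.83 = -3.809
L/L_☉ = 10^(−0.4 × -3.809) = 33.39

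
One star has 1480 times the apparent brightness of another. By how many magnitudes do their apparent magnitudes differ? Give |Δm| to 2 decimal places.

|Δm| ≈ 7.93

Pogson: Δm = −2.5 log₁₀(ratio) = −2.5 log₁₀(1480) = −2.5 × 3.1703 = -7.926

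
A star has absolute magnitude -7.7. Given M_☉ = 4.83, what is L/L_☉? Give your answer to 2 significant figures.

L/L_☉ ≈ 100000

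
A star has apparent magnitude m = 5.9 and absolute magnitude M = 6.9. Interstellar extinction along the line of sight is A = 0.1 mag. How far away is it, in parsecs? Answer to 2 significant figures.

d ≈ 6.0 pc

m − M = 5 log₁₀(d/10 pc) + A  ⇒  5.9 − (6.9) − 0.1 = 5 log₁₀(d/10)
-1.100 = 5 log₁₀(d/10)
log₁₀ d = (m − M − A)/5 + 1 = 0.7800
d = 10^0.7800 = 6.026 pc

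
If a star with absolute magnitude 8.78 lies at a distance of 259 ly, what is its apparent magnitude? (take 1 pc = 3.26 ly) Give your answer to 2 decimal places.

d = 259 ly / 3.26 = 79.45 pc
m = M + 5 log₁₀ d − 5 = 8.78 + 5·1.9001 − 5 = 13.280

m ≈ 13.28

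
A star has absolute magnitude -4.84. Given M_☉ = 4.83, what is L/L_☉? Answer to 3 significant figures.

L/L_☉ ≈ 7380

M − M_☉ = -4.84 − 4.83 = -9.670
L/L_☉ = 10^(−0.4 (M − M_☉)) = 10^3.868 = 7379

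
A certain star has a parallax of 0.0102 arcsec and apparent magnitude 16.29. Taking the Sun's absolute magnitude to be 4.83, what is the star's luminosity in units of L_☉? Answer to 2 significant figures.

d = 1/p = 1/0.0102″ = 98.04 pc
M = m − 5 log₁₀ d + 5 = 16.29 − 5·1.9914 + 5 = 11.333
M − M_☉ = 11.333 − 4.83 = 6.503
L/L_☉ = 10^(−0.4 × 6.503) = 2.505×10^-3

L/L_☉ ≈ 2.5×10^-3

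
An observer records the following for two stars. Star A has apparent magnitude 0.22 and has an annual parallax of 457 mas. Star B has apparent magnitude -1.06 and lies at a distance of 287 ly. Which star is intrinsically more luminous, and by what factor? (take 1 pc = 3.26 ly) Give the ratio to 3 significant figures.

Star B is more luminous, by a factor of 5260.

Star A: p = 457 mas = 0.457″ → d = 1/p = 2.188 pc
Star A: M = m − 5 log₁₀ d + 5 = 0.22 − 5·0.3401 + 5 = 3.520
Star B: d = 287 ly / 3.26 = 88.04 pc
Star B: M = m − 5 log₁₀ d + 5 = -1.06 − 5·1.9447 + 5 = -5.783
ΔM = M_A − M_B = 3.520 − (-5.783) = 9.303; smaller M is more luminous → Star B.
L ratio = 10^(0.4 |ΔM|) = 10^3.721 = 5262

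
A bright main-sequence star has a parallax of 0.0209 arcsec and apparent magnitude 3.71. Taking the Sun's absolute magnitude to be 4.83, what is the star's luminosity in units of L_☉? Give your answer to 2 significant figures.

d = 1/p = 1/0.0209″ = 47.85 pc
M = m − 5 log₁₀ d + 5 = 3.71 − 5·1.6799 + 5 = 0.311
M − M_☉ = 0.311 − 4.83 = -4.519
L/L_☉ = 10^(−0.4 × -4.519) = 64.23

L/L_☉ ≈ 64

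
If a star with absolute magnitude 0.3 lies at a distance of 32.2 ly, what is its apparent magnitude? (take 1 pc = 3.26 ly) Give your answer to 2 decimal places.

m ≈ 0.27

d = 32.2 ly / 3.26 = 9.877 pc
m = M + 5 log₁₀ d − 5 = 0.3 + 5·0.9946 − 5 = 0.273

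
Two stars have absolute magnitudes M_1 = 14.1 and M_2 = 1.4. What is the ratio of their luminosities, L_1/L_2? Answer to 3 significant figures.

L_1/L_2 ≈ 8.32×10^-6

ΔM = M_1 − M_2 = 12.7
L_1/L_2 = 10^(−0.4 ΔM) = 10^-5.080 = 8.318×10^-6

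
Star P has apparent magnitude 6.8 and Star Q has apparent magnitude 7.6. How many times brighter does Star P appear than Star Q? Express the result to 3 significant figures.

Magnitude difference = -0.8
Flux ratio = 10^(−0.4 Δm) = 10^(−0.4 × -0.8) = 10^0.320 = 2.089

2.09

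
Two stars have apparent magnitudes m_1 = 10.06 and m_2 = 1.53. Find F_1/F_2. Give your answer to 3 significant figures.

F_1/F_2 ≈ 3.87×10^-4

Magnitude difference = 8.53
Flux ratio = 10^(−0.4 Δm) = 10^(−0.4 × 8.53) = 10^-3.412 = 3.873×10^-4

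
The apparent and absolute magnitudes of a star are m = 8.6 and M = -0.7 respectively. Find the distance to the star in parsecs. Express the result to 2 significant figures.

d ≈ 720 pc

Distance modulus: m − M = 8.6 − (-0.7) = 9.300
m − M = 5 log₁₀ d − 5
log₁₀ d = (m − M)/5 + 1 = 2.8600
d = 10^2.8600 = 724.4 pc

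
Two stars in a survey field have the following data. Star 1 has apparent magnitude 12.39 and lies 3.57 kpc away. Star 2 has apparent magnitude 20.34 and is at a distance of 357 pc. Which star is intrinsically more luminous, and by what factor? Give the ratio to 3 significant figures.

Star 1: d = 3.57 kpc = 3570 pc
Star 1: M = m − 5 log₁₀ d + 5 = 12.39 − 5·3.5527 + 5 = -0.373
Star 2: M = m − 5 log₁₀ d + 5 = 20.34 − 5·2.5527 + 5 = 12.577
ΔM = M_1 − M_2 = -0.373 − (12.577) = -12.950; smaller M is more luminous → Star 1.
L ratio = 10^(0.4 |ΔM|) = 10^5.180 = 151400

Star 1 is more luminous, by a factor of 151000.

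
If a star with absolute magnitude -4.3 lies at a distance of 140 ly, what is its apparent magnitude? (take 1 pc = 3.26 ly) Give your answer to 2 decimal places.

m ≈ -1.14

d = 140 ly / 3.26 = 42.94 pc
m = M + 5 log₁₀ d − 5 = -4.3 + 5·1.6329 − 5 = -1.135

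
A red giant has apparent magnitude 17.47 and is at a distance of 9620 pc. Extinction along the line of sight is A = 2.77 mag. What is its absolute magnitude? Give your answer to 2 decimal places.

M ≈ -0.22

5 log₁₀(d/10 pc) = 5 log₁₀(9620) − 5 = 14.916
M = m − 5 log₁₀(d/10) − A = 17.47 − 14.916 − 2.77 = -0.216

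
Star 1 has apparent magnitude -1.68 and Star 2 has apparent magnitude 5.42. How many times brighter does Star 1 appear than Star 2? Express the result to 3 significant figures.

Magnitude difference = -7.10
Flux ratio = 10^(−0.4 Δm) = 10^(−0.4 × -7.10) = 10^2.840 = 691.8

692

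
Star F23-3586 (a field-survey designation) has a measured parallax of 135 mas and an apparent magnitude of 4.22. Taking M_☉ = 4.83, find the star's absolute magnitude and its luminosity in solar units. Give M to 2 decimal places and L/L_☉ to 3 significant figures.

M ≈ 4.87; L/L_☉ ≈ 0.962

d = 1/p = 1000/135 mas = 7.407 pc
M = m − 5 log₁₀ d + 5 = 4.22 − 5·0.8697 + 5 = 4.872
M − M_☉ = 4.872 − 4.83 = 0.042
L/L_☉ = 10^(−0.4 × 0.042) = 0.9623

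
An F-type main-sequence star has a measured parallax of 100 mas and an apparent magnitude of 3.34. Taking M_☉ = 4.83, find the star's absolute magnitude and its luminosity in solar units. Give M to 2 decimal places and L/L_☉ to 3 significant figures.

d = 1/p = 1000/100 mas = 10.00 pc
M = m − 5 log₁₀ d + 5 = 3.34 − 5·1.0000 + 5 = 3.340
M − M_☉ = 3.340 − 4.83 = -1.490
L/L_☉ = 10^(−0.4 × -1.490) = 3.945

M ≈ 3.34; L/L_☉ ≈ 3.94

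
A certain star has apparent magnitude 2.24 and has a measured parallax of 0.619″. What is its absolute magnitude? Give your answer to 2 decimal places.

M ≈ 6.20

d = 1/p = 1/0.619″ = 1.616 pc
5 log₁₀(d/10 pc) = 5 log₁₀(1.616) − 5 = -3.958
M = m − 5 log₁₀(d/10) = 2.24 + 3.958 = 6.198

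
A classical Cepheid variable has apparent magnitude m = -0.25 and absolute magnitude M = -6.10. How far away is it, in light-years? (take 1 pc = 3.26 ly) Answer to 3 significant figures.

d ≈ 482 ly

μ = m − M = 5.850
m − M = 5 log₁₀ d − 5
log₁₀ d = (m − M)/5 + 1 = 2.1700
d = 10^2.1700 = 147.9 pc
= 482.2 ly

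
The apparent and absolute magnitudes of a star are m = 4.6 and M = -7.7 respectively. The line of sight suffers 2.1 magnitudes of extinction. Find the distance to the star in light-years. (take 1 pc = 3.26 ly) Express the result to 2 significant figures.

d ≈ 3600 ly

m − M = 5 log₁₀(d/10 pc) + A  ⇒  4.6 − (-7.7) − 2.1 = 5 log₁₀(d/10)
10.200 = 5 log₁₀(d/10)
log₁₀ d = (m − M − A)/5 + 1 = 3.0400
d = 10^3.0400 = 1096 pc
= 3575 ly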